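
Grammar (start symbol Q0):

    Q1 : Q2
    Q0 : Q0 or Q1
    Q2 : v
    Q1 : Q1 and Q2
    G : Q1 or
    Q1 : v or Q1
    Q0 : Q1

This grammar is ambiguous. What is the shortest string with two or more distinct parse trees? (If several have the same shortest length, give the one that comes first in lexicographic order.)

length 1: no string has ≥2 trees
length 3: v or v has 2 parse trees

Two derivations of v or v:
  Q0 ⇒ Q0 or Q1 ⇒ Q1 or Q1 ⇒ Q2 or Q1 ⇒ v or Q1 ⇒ v or Q2 ⇒ v or v
  Q0 ⇒ Q1 ⇒ v or Q1 ⇒ v or Q2 ⇒ v or v

v or v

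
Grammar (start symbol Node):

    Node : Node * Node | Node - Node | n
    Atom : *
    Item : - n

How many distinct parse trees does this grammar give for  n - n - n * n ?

Parse trees for n - n - n * n:
  [Node [Node [Node n] - [Node [Node n] - [Node n]]] * [Node n]]
  [Node [Node [Node [Node n] - [Node n]] - [Node n]] * [Node n]]
  [Node [Node n] - [Node [Node [Node n] - [Node n]] * [Node n]]]
  [Node [Node n] - [Node [Node n] - [Node [Node n] * [Node n]]]]
  [Node [Node [Node n] - [Node n]] - [Node [Node n] * [Node n]]]

5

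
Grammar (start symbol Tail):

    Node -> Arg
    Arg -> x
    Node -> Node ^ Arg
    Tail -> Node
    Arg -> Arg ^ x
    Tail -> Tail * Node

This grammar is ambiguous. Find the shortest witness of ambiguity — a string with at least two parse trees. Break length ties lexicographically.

length 1: no string has ≥2 trees
length 3: x ^ x has 2 parse trees

Two derivations of x ^ x:
  Tail ⇒ Node ⇒ Arg ⇒ Arg ^ x ⇒ x ^ x
  Tail ⇒ Node ⇒ Node ^ Arg ⇒ Arg ^ Arg ⇒ x ^ Arg ⇒ x ^ x

x ^ x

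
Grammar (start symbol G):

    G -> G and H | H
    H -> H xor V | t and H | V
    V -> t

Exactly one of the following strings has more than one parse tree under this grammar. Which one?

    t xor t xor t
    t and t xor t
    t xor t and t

t and t xor t

t xor t xor t: 1 tree
t and t xor t: 3 trees
t xor t and t: 1 tree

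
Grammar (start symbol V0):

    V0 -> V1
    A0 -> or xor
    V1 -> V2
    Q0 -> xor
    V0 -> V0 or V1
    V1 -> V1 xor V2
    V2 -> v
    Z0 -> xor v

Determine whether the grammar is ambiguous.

Unambiguous

(A0, Q0, Z0 are unreachable from V0, so their rules don't affect L(V0).) V0 → V0 or V1 | V1  ;  V1 → V1 xor V2 | V2  — a left-associative chain with V2 at the bottom. Each string factors uniquely by precedence.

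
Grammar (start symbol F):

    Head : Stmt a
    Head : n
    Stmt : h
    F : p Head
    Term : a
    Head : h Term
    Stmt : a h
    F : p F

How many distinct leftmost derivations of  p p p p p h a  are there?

Parse trees for p p p p p h a:
  [F p [F p [F p [F p [F p [Head [Stmt h] a]]]]]]
  [F p [F p [F p [F p [F p [Head h [Term a]]]]]]]

2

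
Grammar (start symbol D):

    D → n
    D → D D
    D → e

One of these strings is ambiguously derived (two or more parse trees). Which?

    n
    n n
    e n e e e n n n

n: 1 tree
n n: 1 tree
e n e e e n n n: 429 trees

e n e e e n n n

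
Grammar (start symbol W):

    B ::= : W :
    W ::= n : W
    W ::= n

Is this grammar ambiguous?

Unambiguous

Only W is reachable from W; ignoring the rest: Right-recursive list with a separator: after each atom, whether the separator follows determines the rule. One parse per string.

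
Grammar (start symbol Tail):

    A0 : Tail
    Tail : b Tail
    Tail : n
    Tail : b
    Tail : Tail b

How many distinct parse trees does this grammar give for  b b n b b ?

6

Parse trees for b b n b b:
  [Tail b [Tail b [Tail [Tail [Tail n] b] b]]]
  [Tail b [Tail [Tail b [Tail [Tail n] b]] b]]
  [Tail b [Tail [Tail [Tail b [Tail n]] b] b]]
  [Tail [Tail b [Tail b [Tail [Tail n] b]]] b]
  [Tail [Tail b [Tail [Tail b [Tail n]] b]] b]
  [Tail [Tail [Tail b [Tail b [Tail n]]] b] b]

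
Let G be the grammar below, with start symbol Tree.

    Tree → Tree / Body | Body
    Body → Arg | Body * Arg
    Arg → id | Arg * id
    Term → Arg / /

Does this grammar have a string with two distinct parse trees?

Ambiguous

Witness: id * id

Derivation 1: Tree ⇒ Body ⇒ Arg ⇒ Arg * id ⇒ id * id
Derivation 2: Tree ⇒ Body ⇒ Body * Arg ⇒ Arg * Arg ⇒ id * Arg ⇒ id * id

Two distinct leftmost derivations for the same string.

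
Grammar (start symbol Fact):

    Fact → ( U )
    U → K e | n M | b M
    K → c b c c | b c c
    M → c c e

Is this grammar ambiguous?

Witness: ( b c c e )

Derivation 1: Fact ⇒ ( U ) ⇒ ( K e ) ⇒ ( b c c e )
Derivation 2: Fact ⇒ ( U ) ⇒ ( b M ) ⇒ ( b c c e )

Two distinct leftmost derivations for the same string.

Ambiguous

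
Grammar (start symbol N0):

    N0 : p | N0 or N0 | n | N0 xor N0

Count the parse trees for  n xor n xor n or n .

5

Parse trees for n xor n xor n or n:
  [N0 [N0 [N0 n] xor [N0 [N0 n] xor [N0 n]]] or [N0 n]]
  [N0 [N0 [N0 [N0 n] xor [N0 n]] xor [N0 n]] or [N0 n]]
  [N0 [N0 n] xor [N0 [N0 [N0 n] xor [N0 n]] or [N0 n]]]
  [N0 [N0 n] xor [N0 [N0 n] xor [N0 [N0 n] or [N0 n]]]]
  [N0 [N0 [N0 n] xor [N0 n]] xor [N0 [N0 n] or [N0 n]]]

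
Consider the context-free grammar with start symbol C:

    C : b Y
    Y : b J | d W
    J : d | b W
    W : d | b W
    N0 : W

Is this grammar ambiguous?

Unambiguous

Only C, Y, J, W are reachable from C; ignoring the rest: Each reachable nonterminal has at most one production per leading terminal, and all productions are right-linear; the derivation is determined token-by-token.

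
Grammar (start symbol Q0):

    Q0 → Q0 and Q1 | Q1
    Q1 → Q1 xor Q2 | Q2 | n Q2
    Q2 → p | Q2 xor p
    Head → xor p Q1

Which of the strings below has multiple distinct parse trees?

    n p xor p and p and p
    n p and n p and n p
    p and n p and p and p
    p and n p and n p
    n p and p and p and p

n p xor p and p and p

n p xor p and p and p: 2 trees
n p and n p and n p: 1 tree
p and n p and p and p: 1 tree
p and n p and n p: 1 tree
n p and p and p and p: 1 tree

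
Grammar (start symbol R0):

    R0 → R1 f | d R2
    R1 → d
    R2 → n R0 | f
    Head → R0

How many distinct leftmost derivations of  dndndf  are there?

Parse trees for dndndf:
  [R0 d [R2 n [R0 d [R2 n [R0 [R1 d] f]]]]]
  [R0 d [R2 n [R0 d [R2 n [R0 d [R2 f]]]]]]

2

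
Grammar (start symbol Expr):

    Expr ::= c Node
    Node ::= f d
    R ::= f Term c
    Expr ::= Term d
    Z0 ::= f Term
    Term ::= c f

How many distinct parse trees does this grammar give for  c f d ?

Parse trees for c f d:
  [Expr c [Node f d]]
  [Expr [Term c f] d]

2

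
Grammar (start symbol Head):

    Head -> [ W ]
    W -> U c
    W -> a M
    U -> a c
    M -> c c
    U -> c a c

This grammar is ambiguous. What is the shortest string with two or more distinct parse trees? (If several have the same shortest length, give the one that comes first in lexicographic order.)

[ a c c ]

length 5: [ a c c ] has 2 parse trees

Two derivations of [ a c c ]:
  Head ⇒ [ W ] ⇒ [ U c ] ⇒ [ a c c ]
  Head ⇒ [ W ] ⇒ [ a M ] ⇒ [ a c c ]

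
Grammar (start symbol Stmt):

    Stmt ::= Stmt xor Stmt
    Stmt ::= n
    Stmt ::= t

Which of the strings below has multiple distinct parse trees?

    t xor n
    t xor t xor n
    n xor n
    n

t xor n: 1 tree
t xor t xor n: 2 trees
n xor n: 1 tree
n: 1 tree

t xor t xor n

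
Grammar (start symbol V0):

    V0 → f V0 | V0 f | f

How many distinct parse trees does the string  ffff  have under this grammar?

Parse trees for ffff:
  [V0 f [V0 f [V0 f [V0 f]]]]
  [V0 f [V0 f [V0 [V0 f] f]]]
  [V0 f [V0 [V0 f [V0 f]] f]]
  [V0 f [V0 [V0 [V0 f] f] f]]
  [V0 [V0 f [V0 f [V0 f]]] f]
  [V0 [V0 f [V0 [V0 f] f]] f]
  [V0 [V0 [V0 f [V0 f]] f] f]
  [V0 [V0 [V0 [V0 f] f] f] f]

8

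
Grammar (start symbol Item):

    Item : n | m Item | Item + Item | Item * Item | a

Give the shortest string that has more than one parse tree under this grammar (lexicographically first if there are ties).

m a * a

length 1: no string has ≥2 trees
length 2: no string has ≥2 trees
length 3: no string has ≥2 trees
length 4: m a * a has 2 parse trees

Two derivations of m a * a:
  Item ⇒ m Item ⇒ m Item * Item ⇒ m a * Item ⇒ m a * a
  Item ⇒ Item * Item ⇒ m Item * Item ⇒ m a * Item ⇒ m a * a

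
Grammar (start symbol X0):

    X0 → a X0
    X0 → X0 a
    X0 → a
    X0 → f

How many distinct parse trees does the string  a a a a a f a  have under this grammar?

6

Parse trees for a a a a a f a:
  [X0 a [X0 a [X0 a [X0 a [X0 a [X0 [X0 f] a]]]]]]
  [X0 a [X0 a [X0 a [X0 a [X0 [X0 a [X0 f]] a]]]]]
  [X0 a [X0 a [X0 a [X0 [X0 a [X0 a [X0 f]]] a]]]]
  [X0 a [X0 a [X0 [X0 a [X0 a [X0 a [X0 f]]]] a]]]
  [X0 a [X0 [X0 a [X0 a [X0 a [X0 a [X0 f]]]]] a]]
  [X0 [X0 a [X0 a [X0 a [X0 a [X0 a [X0 f]]]]]] a]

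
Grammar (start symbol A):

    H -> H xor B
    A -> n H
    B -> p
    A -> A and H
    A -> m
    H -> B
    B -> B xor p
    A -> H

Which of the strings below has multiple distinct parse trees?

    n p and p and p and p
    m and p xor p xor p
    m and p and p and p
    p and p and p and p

n p and p and p and p: 1 tree
m and p xor p xor p: 4 trees
m and p and p and p: 1 tree
p and p and p and p: 1 tree

m and p xor p xor p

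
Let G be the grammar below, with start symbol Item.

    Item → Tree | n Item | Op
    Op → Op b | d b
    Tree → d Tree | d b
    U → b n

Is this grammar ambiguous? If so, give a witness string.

Witness: d b

Derivation 1: Item ⇒ Tree ⇒ d b
Derivation 2: Item ⇒ Op ⇒ d b

Two distinct leftmost derivations for the same string.

Ambiguous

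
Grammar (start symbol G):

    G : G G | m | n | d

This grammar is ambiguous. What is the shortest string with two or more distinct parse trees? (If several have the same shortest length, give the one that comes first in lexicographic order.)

d d d

length 1: no string has ≥2 trees
length 2: no string has ≥2 trees
length 3: d d d has 2 parse trees

Two derivations of d d d:
  G ⇒ G G ⇒ G G G ⇒ d G G ⇒ d d G ⇒ d d d
  G ⇒ G G ⇒ d G ⇒ d G G ⇒ d d G ⇒ d d d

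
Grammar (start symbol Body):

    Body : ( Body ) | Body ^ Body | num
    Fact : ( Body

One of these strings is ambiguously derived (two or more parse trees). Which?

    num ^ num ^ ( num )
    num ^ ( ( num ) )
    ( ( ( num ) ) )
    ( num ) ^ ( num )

num ^ num ^ ( num ): 2 trees
num ^ ( ( num ) ): 1 tree
( ( ( num ) ) ): 1 tree
( num ) ^ ( num ): 1 tree

num ^ num ^ ( num )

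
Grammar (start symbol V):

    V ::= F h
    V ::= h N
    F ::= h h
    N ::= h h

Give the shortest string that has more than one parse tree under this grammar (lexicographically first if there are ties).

h h h

length 3: h h h has 2 parse trees

Two derivations of h h h:
  V ⇒ F h ⇒ h h h
  V ⇒ h N ⇒ h h h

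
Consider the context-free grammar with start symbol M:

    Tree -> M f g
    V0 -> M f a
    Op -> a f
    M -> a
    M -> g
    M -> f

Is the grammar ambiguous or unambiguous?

Only M is reachable from M; ignoring the rest: The reachable rules are right-linear with at most one rule per (nonterminal, next-terminal) pair. Each input token forces the next rule, so parsing is deterministic.

Unambiguous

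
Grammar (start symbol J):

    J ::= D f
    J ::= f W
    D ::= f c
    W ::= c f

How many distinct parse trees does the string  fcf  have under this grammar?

Parse trees for fcf:
  [J [D f c] f]
  [J f [W c f]]

2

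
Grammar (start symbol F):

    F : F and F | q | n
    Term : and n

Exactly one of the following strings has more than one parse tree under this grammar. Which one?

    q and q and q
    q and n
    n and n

q and q and q

q and q and q: 2 trees
q and n: 1 tree
n and n: 1 tree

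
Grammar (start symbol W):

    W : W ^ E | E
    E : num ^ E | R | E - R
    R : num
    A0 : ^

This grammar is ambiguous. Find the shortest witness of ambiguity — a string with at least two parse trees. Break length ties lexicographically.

length 1: no string has ≥2 trees
length 3: num ^ num has 2 parse trees

Two derivations of num ^ num:
  W ⇒ W ^ E ⇒ E ^ E ⇒ R ^ E ⇒ num ^ E ⇒ num ^ R ⇒ num ^ num
  W ⇒ E ⇒ num ^ E ⇒ num ^ R ⇒ num ^ num

num ^ num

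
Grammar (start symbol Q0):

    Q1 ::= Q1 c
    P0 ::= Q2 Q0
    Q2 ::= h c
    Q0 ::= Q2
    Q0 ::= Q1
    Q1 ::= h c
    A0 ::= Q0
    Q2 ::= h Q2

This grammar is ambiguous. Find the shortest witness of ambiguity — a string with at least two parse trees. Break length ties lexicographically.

h c

length 2: h c has 2 parse trees

Two derivations of h c:
  Q0 ⇒ Q2 ⇒ h c
  Q0 ⇒ Q1 ⇒ h c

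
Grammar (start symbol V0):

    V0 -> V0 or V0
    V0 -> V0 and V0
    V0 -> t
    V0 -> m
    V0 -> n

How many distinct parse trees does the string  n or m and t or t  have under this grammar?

Parse trees for n or m and t or t:
  [V0 [V0 n] or [V0 [V0 [V0 m] and [V0 t]] or [V0 t]]]
  [V0 [V0 n] or [V0 [V0 m] and [V0 [V0 t] or [V0 t]]]]
  [V0 [V0 [V0 n] or [V0 [V0 m] and [V0 t]]] or [V0 t]]
  [V0 [V0 [V0 [V0 n] or [V0 m]] and [V0 t]] or [V0 t]]
  [V0 [V0 [V0 n] or [V0 m]] and [V0 [V0 t] or [V0 t]]]

5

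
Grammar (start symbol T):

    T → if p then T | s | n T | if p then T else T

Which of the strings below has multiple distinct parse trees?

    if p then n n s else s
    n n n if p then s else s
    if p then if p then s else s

if p then n n s else s: 1 tree
n n n if p then s else s: 1 tree
if p then if p then s else s: 2 trees

if p then if p then s else s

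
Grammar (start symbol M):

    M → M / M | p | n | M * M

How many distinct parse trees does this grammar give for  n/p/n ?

2

Parse trees for n/p/n:
  [M [M n] / [M [M p] / [M n]]]
  [M [M [M n] / [M p]] / [M n]]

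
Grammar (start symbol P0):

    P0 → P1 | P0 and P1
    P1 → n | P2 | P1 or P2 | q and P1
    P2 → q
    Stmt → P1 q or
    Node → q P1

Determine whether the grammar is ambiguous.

Ambiguous

Witness: q and n

Derivation 1: P0 ⇒ P1 ⇒ q and P1 ⇒ q and n
Derivation 2: P0 ⇒ P0 and P1 ⇒ P1 and P1 ⇒ P2 and P1 ⇒ q and P1 ⇒ q and n

Two distinct leftmost derivations for the same string.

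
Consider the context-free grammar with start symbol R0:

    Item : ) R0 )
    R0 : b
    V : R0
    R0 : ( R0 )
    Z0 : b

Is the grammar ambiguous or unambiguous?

Only R0 is reachable from R0; ignoring the rest: Each string is a nest of matched brackets around a single atom. An opening bracket forces the recursive rule; an atom forces the base rule.

Unambiguous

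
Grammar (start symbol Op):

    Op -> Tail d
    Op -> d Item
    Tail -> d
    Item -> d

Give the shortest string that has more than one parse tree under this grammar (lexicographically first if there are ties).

length 2: d d has 2 parse trees

Two derivations of d d:
  Op ⇒ Tail d ⇒ d d
  Op ⇒ d Item ⇒ d d

d d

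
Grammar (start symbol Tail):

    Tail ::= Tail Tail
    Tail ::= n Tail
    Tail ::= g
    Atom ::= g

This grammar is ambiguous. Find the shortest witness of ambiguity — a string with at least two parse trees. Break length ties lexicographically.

length 1: no string has ≥2 trees
length 2: no string has ≥2 trees
length 3: g g g has 2 parse trees

Two derivations of g g g:
  Tail ⇒ Tail Tail ⇒ Tail Tail Tail ⇒ g Tail Tail ⇒ g g Tail ⇒ g g g
  Tail ⇒ Tail Tail ⇒ g Tail ⇒ g Tail Tail ⇒ g g Tail ⇒ g g g

g g g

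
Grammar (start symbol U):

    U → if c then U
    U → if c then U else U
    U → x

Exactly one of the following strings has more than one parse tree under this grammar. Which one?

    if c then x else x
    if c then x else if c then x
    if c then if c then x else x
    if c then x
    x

if c then x else x: 1 tree
if c then x else if c then x: 1 tree
if c then if c then x else x: 2 trees
if c then x: 1 tree
x: 1 tree

if c then if c then x else x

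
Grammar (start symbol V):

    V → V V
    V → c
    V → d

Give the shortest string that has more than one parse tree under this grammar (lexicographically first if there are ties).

c c c

length 1: no string has ≥2 trees
length 2: no string has ≥2 trees
length 3: c c c has 2 parse trees

Two derivations of c c c:
  V ⇒ V V ⇒ V V V ⇒ c V V ⇒ c c V ⇒ c c c
  V ⇒ V V ⇒ c V ⇒ c V V ⇒ c c V ⇒ c c c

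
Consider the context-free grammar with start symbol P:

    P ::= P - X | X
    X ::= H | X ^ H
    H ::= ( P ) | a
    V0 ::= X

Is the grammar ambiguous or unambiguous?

(V0 is unreachable from P, so its rules don't affect L(P).) P → P - X | X  ;  X → X ^ H | H  — a left-associative chain with H at the bottom. Each string factors uniquely by precedence.

Unambiguous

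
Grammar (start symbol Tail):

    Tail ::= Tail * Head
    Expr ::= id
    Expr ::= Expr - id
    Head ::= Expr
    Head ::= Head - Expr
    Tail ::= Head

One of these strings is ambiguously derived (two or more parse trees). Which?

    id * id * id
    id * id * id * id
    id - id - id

id * id * id: 1 tree
id * id * id * id: 1 tree
id - id - id: 4 trees

id - id - id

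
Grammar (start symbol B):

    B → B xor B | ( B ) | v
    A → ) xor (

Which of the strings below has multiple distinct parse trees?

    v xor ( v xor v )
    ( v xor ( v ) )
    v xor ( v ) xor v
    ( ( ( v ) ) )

v xor ( v xor v ): 1 tree
( v xor ( v ) ): 1 tree
v xor ( v ) xor v: 2 trees
( ( ( v ) ) ): 1 tree

v xor ( v ) xor v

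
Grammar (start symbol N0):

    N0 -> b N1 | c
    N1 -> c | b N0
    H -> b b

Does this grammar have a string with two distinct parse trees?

(H is unreachable from N0, so its rules don't affect L(N0).) Restricted to the reachable nonterminals, every rule has the form A → t or A → t B, and no two rules for the same A share a first terminal. The grammar encodes a DFA — one run per string.

Unambiguous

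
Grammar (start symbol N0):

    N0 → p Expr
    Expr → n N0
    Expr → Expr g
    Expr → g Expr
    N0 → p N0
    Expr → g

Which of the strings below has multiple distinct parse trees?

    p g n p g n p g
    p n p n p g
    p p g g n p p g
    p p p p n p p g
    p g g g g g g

p g n p g n p g: 1 tree
p n p n p g: 1 tree
p p g g n p p g: 1 tree
p p p p n p p g: 1 tree
p g g g g g g: 32 trees

p g g g g g g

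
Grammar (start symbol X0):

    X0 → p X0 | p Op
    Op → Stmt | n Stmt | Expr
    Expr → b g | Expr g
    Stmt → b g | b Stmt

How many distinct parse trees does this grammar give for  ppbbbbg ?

1

Parse trees for ppbbbbg:
  [X0 p [X0 p [Op [Stmt b [Stmt b [Stmt b [Stmt b g]]]]]]]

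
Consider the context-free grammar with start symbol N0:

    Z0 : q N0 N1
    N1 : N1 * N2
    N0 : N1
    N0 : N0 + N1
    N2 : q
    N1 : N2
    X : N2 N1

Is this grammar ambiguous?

Only N0, N1, N2 are reachable from N0; ignoring the rest: N0 → N0 + N1 | N1  ;  N1 → N1 * N2 | N2  — a left-associative chain with N2 at the bottom. Each string factors uniquely by precedence.

Unambiguous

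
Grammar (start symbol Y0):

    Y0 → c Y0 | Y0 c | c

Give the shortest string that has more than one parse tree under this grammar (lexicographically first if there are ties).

length 1: no string has ≥2 trees
length 2: c c has 2 parse trees

Two derivations of c c:
  Y0 ⇒ c Y0 ⇒ c c
  Y0 ⇒ Y0 c ⇒ c c

c c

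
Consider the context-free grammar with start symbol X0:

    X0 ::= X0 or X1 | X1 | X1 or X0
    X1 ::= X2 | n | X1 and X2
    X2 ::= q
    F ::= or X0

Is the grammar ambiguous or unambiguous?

Ambiguous

Witness: n or n

Derivation 1: X0 ⇒ X0 or X1 ⇒ X1 or X1 ⇒ n or X1 ⇒ n or n
Derivation 2: X0 ⇒ X1 or X0 ⇒ n or X0 ⇒ n or X1 ⇒ n or n

Two distinct leftmost derivations for the same string.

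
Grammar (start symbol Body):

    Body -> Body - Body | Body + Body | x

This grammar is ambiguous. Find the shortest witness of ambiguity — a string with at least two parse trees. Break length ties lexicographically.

x + x + x

length 1: no string has ≥2 trees
length 3: no string has ≥2 trees
length 5: x + x + x has 2 parse trees

Two derivations of x + x + x:
  Body ⇒ Body + Body ⇒ Body + Body + Body ⇒ x + Body + Body ⇒ x + x + Body ⇒ x + x + x
  Body ⇒ Body + Body ⇒ x + Body ⇒ x + Body + Body ⇒ x + x + Body ⇒ x + x + x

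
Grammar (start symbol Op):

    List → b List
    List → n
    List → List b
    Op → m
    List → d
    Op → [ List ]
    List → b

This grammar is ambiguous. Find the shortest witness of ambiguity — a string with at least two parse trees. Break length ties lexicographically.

[ b b ]

length 1: no string has ≥2 trees
length 3: no string has ≥2 trees
length 4: [ b b ] has 2 parse trees

Two derivations of [ b b ]:
  Op ⇒ [ List ] ⇒ [ b List ] ⇒ [ b b ]
  Op ⇒ [ List ] ⇒ [ List b ] ⇒ [ b b ]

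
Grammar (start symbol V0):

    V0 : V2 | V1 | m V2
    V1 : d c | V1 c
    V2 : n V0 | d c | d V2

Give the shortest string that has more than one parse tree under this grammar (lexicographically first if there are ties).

length 2: d c has 2 parse trees

Two derivations of d c:
  V0 ⇒ V2 ⇒ d c
  V0 ⇒ V1 ⇒ d c

d c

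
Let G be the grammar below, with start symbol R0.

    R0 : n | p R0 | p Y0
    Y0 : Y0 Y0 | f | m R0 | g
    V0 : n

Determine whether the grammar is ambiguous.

Witness: p f f f

Derivation 1: R0 ⇒ p Y0 ⇒ p Y0 Y0 ⇒ p Y0 Y0 Y0 ⇒ p f Y0 Y0 ⇒ p f f Y0 ⇒ p f f f
Derivation 2: R0 ⇒ p Y0 ⇒ p Y0 Y0 ⇒ p f Y0 ⇒ p f Y0 Y0 ⇒ p f f Y0 ⇒ p f f f

Two distinct leftmost derivations for the same string.

Ambiguous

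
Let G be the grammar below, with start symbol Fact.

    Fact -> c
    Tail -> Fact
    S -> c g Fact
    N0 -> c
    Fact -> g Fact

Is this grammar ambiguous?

(Tail, N0, S are unreachable from Fact, so their rules don't affect L(Fact).) Restricted to the reachable nonterminals, every rule has the form A → t or A → t B, and no two rules for the same A share a first terminal. The grammar encodes a DFA — one run per string.

Unambiguous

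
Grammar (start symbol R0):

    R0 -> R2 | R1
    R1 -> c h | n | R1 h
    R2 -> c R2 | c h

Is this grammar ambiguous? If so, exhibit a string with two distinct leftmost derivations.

Witness: c h

Derivation 1: R0 ⇒ R2 ⇒ c h
Derivation 2: R0 ⇒ R1 ⇒ c h

Two distinct leftmost derivations for the same string.

Ambiguous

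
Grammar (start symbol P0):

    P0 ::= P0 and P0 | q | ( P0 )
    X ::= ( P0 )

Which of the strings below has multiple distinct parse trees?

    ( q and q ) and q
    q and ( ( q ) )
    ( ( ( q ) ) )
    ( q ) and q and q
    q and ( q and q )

( q and q ) and q: 1 tree
q and ( ( q ) ): 1 tree
( ( ( q ) ) ): 1 tree
( q ) and q and q: 2 trees
q and ( q and q ): 1 tree

( q ) and q and q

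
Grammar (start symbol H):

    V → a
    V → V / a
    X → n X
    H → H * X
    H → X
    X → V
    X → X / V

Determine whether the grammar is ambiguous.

Ambiguous

Witness: a / a

Derivation 1: H ⇒ X ⇒ V ⇒ V / a ⇒ a / a
Derivation 2: H ⇒ X ⇒ X / V ⇒ V / V ⇒ a / V ⇒ a / a

Two distinct leftmost derivations for the same string.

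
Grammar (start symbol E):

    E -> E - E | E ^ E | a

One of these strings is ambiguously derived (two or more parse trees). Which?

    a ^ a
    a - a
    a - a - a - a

a ^ a: 1 tree
a - a: 1 tree
a - a - a - a: 5 trees

a - a - a - a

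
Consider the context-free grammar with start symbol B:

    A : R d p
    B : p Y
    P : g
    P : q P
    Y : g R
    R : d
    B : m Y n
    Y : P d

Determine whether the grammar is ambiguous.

Ambiguous

Witness: p g d

Derivation 1: B ⇒ p Y ⇒ p g R ⇒ p g d
Derivation 2: B ⇒ p Y ⇒ p P d ⇒ p g d

Two distinct leftmost derivations for the same string.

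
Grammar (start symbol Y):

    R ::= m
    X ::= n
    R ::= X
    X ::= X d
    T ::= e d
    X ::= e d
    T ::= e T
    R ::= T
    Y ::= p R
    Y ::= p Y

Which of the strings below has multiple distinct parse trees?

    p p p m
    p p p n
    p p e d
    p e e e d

p p e d

p p p m: 1 tree
p p p n: 1 tree
p p e d: 2 trees
p e e e d: 1 tree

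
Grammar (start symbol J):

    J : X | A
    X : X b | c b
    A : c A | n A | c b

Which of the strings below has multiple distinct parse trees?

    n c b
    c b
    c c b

c b

n c b: 1 tree
c b: 2 trees
c c b: 1 tree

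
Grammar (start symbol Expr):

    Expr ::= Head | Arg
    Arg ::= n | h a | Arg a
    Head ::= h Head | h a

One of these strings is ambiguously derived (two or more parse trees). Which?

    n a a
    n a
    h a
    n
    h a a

n a a: 1 tree
n a: 1 tree
h a: 2 trees
n: 1 tree
h a a: 1 tree

h a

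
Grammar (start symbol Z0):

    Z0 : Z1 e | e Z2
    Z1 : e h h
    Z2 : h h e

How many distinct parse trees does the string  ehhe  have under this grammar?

Parse trees for ehhe:
  [Z0 [Z1 e h h] e]
  [Z0 e [Z2 h h e]]

2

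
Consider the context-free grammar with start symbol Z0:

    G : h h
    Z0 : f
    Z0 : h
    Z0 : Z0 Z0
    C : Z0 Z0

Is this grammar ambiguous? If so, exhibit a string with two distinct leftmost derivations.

Witness: f f f

Derivation 1: Z0 ⇒ Z0 Z0 ⇒ f Z0 ⇒ f Z0 Z0 ⇒ f f Z0 ⇒ f f f
Derivation 2: Z0 ⇒ Z0 Z0 ⇒ Z0 Z0 Z0 ⇒ f Z0 Z0 ⇒ f f Z0 ⇒ f f f

Two distinct leftmost derivations for the same string.

Ambiguous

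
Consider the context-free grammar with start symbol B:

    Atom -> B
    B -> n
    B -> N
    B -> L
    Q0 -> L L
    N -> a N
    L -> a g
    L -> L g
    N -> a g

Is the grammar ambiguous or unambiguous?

Ambiguous

Witness: a g

Derivation 1: B ⇒ N ⇒ a g
Derivation 2: B ⇒ L ⇒ a g

Two distinct leftmost derivations for the same string.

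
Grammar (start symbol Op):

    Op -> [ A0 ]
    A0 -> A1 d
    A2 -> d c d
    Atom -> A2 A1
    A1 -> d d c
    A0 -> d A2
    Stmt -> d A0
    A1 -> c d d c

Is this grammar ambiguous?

Ambiguous

Witness: [ d d c d ]

Derivation 1: Op ⇒ [ A0 ] ⇒ [ A1 d ] ⇒ [ d d c d ]
Derivation 2: Op ⇒ [ A0 ] ⇒ [ d A2 ] ⇒ [ d d c d ]

Two distinct leftmost derivations for the same string.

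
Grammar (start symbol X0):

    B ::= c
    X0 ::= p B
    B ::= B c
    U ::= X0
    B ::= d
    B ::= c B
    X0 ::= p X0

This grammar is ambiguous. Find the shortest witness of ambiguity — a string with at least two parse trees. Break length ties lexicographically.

p c c

length 2: no string has ≥2 trees
length 3: p c c has 2 parse trees

Two derivations of p c c:
  X0 ⇒ p B ⇒ p B c ⇒ p c c
  X0 ⇒ p B ⇒ p c B ⇒ p c c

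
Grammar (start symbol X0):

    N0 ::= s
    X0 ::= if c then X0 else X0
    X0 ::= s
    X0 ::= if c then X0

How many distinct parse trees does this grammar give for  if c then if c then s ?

Parse trees for if c then if c then s:
  [X0 if c then [X0 if c then [X0 s]]]

1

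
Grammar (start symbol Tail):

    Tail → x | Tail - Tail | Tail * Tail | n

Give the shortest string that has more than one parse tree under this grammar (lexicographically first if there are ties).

n * n * n

length 1: no string has ≥2 trees
length 3: no string has ≥2 trees
length 5: n * n * n has 2 parse trees

Two derivations of n * n * n:
  Tail ⇒ Tail * Tail ⇒ Tail * Tail * Tail ⇒ n * Tail * Tail ⇒ n * n * Tail ⇒ n * n * n
  Tail ⇒ Tail * Tail ⇒ n * Tail ⇒ n * Tail * Tail ⇒ n * n * Tail ⇒ n * n * n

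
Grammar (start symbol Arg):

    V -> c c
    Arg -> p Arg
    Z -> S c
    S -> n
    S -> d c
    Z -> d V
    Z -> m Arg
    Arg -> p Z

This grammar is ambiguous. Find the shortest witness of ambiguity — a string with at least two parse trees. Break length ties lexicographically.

p d c c

length 3: no string has ≥2 trees
length 4: p d c c has 2 parse trees

Two derivations of p d c c:
  Arg ⇒ p Z ⇒ p S c ⇒ p d c c
  Arg ⇒ p Z ⇒ p d V ⇒ p d c c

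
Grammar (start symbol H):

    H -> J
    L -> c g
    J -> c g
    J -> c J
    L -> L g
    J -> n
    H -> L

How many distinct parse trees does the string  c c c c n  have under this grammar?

1

Parse trees for c c c c n:
  [H [J c [J c [J c [J c [J n]]]]]]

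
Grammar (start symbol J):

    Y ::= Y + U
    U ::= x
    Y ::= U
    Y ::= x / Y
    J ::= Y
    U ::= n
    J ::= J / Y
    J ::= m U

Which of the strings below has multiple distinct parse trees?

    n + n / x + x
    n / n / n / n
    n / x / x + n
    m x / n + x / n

n + n / x + x: 1 tree
n / n / n / n: 1 tree
n / x / x + n: 3 trees
m x / n + x / n: 1 tree

n / x / x + n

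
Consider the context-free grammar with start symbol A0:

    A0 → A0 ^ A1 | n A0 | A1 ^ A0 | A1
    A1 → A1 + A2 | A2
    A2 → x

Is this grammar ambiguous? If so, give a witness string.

Ambiguous

Witness: x ^ x

Derivation 1: A0 ⇒ A0 ^ A1 ⇒ A1 ^ A1 ⇒ A2 ^ A1 ⇒ x ^ A1 ⇒ x ^ A2 ⇒ x ^ x
Derivation 2: A0 ⇒ A1 ^ A0 ⇒ A2 ^ A0 ⇒ x ^ A0 ⇒ x ^ A1 ⇒ x ^ A2 ⇒ x ^ x

Two distinct leftmost derivations for the same string.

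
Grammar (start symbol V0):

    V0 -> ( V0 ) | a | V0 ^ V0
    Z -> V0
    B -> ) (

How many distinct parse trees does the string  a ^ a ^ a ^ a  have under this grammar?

Parse trees for a ^ a ^ a ^ a:
  [V0 [V0 a] ^ [V0 [V0 a] ^ [V0 [V0 a] ^ [V0 a]]]]
  [V0 [V0 a] ^ [V0 [V0 [V0 a] ^ [V0 a]] ^ [V0 a]]]
  [V0 [V0 [V0 a] ^ [V0 a]] ^ [V0 [V0 a] ^ [V0 a]]]
  [V0 [V0 [V0 a] ^ [V0 [V0 a] ^ [V0 a]]] ^ [V0 a]]
  [V0 [V0 [V0 [V0 a] ^ [V0 a]] ^ [V0 a]] ^ [V0 a]]

5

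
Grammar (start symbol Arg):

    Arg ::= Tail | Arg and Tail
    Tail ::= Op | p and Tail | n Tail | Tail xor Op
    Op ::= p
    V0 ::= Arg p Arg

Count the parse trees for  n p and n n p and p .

4

Parse trees for n p and n n p and p:
  [Arg [Tail n [Tail p and [Tail n [Tail n [Tail p and [Tail [Op p]]]]]]]]
  [Arg [Arg [Tail n [Tail [Op p]]]] and [Tail n [Tail n [Tail p and [Tail [Op p]]]]]]
  [Arg [Arg [Tail n [Tail p and [Tail n [Tail n [Tail [Op p]]]]]]] and [Tail [Op p]]]
  [Arg [Arg [Arg [Tail n [Tail [Op p]]]] and [Tail n [Tail n [Tail [Op p]]]]] and [Tail [Op p]]]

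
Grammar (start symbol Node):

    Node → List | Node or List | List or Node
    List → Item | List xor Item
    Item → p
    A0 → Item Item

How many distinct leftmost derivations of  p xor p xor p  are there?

Parse trees for p xor p xor p:
  [Node [List [List [List [Item p]] xor [Item p]] xor [Item p]]]

1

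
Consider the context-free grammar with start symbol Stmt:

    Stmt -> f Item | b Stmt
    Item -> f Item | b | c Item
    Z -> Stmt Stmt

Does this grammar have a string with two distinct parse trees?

Unambiguous

(Z is unreachable from Stmt, so its rules don't affect L(Stmt).) Each reachable nonterminal has at most one production per leading terminal, and all productions are right-linear; the derivation is determined token-by-token.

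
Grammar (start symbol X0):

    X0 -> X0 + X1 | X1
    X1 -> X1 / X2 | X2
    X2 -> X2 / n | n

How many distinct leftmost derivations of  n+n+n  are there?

Parse trees for n+n+n:
  [X0 [X0 [X0 [X1 [X2 n]]] + [X1 [X2 n]]] + [X1 [X2 n]]]

1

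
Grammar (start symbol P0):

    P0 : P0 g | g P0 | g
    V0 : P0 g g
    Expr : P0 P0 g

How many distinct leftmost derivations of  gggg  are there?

Parse trees for gggg:
  [P0 [P0 [P0 [P0 g] g] g] g]
  [P0 [P0 [P0 g [P0 g]] g] g]
  [P0 [P0 g [P0 [P0 g] g]] g]
  [P0 [P0 g [P0 g [P0 g]]] g]
  [P0 g [P0 [P0 [P0 g] g] g]]
  [P0 g [P0 [P0 g [P0 g]] g]]
  [P0 g [P0 g [P0 [P0 g] g]]]
  [P0 g [P0 g [P0 g [P0 g]]]]

8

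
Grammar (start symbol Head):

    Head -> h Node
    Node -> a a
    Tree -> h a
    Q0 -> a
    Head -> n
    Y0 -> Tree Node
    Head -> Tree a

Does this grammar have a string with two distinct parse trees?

Ambiguous

Witness: h a a

Derivation 1: Head ⇒ h Node ⇒ h a a
Derivation 2: Head ⇒ Tree a ⇒ h a a

Two distinct leftmost derivations for the same string.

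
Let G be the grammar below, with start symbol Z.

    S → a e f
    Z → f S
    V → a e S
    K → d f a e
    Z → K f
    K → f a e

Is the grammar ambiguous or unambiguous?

Ambiguous

Witness: f a e f

Derivation 1: Z ⇒ f S ⇒ f a e f
Derivation 2: Z ⇒ K f ⇒ f a e f

Two distinct leftmost derivations for the same string.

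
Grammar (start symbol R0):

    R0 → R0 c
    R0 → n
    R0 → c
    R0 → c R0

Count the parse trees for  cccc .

8

Parse trees for cccc:
  [R0 [R0 [R0 [R0 c] c] c] c]
  [R0 [R0 [R0 c [R0 c]] c] c]
  [R0 [R0 c [R0 [R0 c] c]] c]
  [R0 [R0 c [R0 c [R0 c]]] c]
  [R0 c [R0 [R0 [R0 c] c] c]]
  [R0 c [R0 [R0 c [R0 c]] c]]
  [R0 c [R0 c [R0 [R0 c] c]]]
  [R0 c [R0 c [R0 c [R0 c]]]]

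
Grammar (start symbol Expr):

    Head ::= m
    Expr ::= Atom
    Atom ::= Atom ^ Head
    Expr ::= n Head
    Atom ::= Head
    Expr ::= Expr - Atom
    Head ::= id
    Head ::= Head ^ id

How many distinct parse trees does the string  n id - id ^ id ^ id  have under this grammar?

4

Parse trees for n id - id ^ id ^ id:
  [Expr [Expr n [Head id]] - [Atom [Atom [Head id]] ^ [Head [Head id] ^ id]]]
  [Expr [Expr n [Head id]] - [Atom [Atom [Atom [Head id]] ^ [Head id]] ^ [Head id]]]
  [Expr [Expr n [Head id]] - [Atom [Atom [Head [Head id] ^ id]] ^ [Head id]]]
  [Expr [Expr n [Head id]] - [Atom [Head [Head [Head id] ^ id] ^ id]]]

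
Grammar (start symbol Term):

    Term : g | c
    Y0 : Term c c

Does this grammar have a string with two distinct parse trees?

Unambiguous

Only Term is reachable from Term; ignoring the rest: The reachable rules are right-linear with at most one rule per (nonterminal, next-terminal) pair. Each input token forces the next rule, so parsing is deterministic.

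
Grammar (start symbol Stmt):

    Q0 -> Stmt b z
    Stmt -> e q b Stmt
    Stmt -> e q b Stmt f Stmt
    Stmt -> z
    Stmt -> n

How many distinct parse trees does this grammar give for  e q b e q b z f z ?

2

Parse trees for e q b e q b z f z:
  [Stmt e q b [Stmt e q b [Stmt z] f [Stmt z]]]
  [Stmt e q b [Stmt e q b [Stmt z]] f [Stmt z]]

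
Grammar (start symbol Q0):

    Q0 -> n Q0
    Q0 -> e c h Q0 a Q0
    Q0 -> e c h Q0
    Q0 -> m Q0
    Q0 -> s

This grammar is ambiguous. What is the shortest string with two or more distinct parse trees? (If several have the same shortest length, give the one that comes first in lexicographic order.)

e c h e c h s a s

length 1: no string has ≥2 trees
length 2: no string has ≥2 trees
length 3: no string has ≥2 trees
length 4: no string has ≥2 trees
length 5: no string has ≥2 trees
length 6: no string has ≥2 trees
length 7: no string has ≥2 trees
length 8: no string has ≥2 trees
length 9: e c h e c h s a s has 2 parse trees

Two derivations of e c h e c h s a s:
  Q0 ⇒ e c h Q0 a Q0 ⇒ e c h e c h Q0 a Q0 ⇒ e c h e c h s a Q0 ⇒ e c h e c h s a s
  Q0 ⇒ e c h Q0 ⇒ e c h e c h Q0 a Q0 ⇒ e c h e c h s a Q0 ⇒ e c h e c h s a s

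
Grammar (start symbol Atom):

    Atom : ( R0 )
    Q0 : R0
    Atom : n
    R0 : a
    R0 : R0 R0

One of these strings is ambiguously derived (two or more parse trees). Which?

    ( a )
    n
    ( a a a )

( a ): 1 tree
n: 1 tree
( a a a ): 2 trees

( a a a )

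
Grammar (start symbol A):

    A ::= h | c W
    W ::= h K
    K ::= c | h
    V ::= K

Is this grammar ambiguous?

Only A, W, K are reachable from A; ignoring the rest: Restricted to the reachable nonterminals, every rule has the form A → t or A → t B, and no two rules for the same A share a first terminal. The grammar encodes a DFA — one run per string.

Unambiguous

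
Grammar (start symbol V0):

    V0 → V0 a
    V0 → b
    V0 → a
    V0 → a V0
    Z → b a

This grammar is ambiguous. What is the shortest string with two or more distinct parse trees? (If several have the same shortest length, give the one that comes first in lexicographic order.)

length 1: no string has ≥2 trees
length 2: a a has 2 parse trees

Two derivations of a a:
  V0 ⇒ V0 a ⇒ a a
  V0 ⇒ a V0 ⇒ a a

a a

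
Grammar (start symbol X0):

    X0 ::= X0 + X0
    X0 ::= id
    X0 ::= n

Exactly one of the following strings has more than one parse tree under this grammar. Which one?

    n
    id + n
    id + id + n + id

n: 1 tree
id + n: 1 tree
id + id + n + id: 5 trees

id + id + n + id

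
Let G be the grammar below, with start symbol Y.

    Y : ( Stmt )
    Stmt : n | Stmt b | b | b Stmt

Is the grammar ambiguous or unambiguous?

Witness: ( b b )

Derivation 1: Y ⇒ ( Stmt ) ⇒ ( Stmt b ) ⇒ ( b b )
Derivation 2: Y ⇒ ( Stmt ) ⇒ ( b Stmt ) ⇒ ( b b )

Two distinct leftmost derivations for the same string.

Ambiguous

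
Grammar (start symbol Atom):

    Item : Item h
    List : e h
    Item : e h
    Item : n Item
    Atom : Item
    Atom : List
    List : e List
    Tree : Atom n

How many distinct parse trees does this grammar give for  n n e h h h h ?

10

Parse trees for n n e h h h h (showing first 6 of 10):
  [Atom [Item [Item [Item [Item n [Item n [Item e h]]] h] h] h]]
  [Atom [Item [Item [Item n [Item [Item n [Item e h]] h]] h] h]]
  [Atom [Item [Item [Item n [Item n [Item [Item e h] h]]] h] h]]
  [Atom [Item [Item n [Item [Item [Item n [Item e h]] h] h]] h]]
  [Atom [Item [Item n [Item [Item n [Item [Item e h] h]] h]] h]]
  [Atom [Item [Item n [Item n [Item [Item [Item e h] h] h]]] h]]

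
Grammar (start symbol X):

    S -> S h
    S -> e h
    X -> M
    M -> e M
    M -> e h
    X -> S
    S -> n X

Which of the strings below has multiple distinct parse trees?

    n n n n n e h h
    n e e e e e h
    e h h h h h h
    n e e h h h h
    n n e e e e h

n n n n n e h h: 11 trees
n e e e e e h: 1 tree
e h h h h h h: 1 tree
n e e h h h h: 1 tree
n n e e e e h: 1 tree

n n n n n e h h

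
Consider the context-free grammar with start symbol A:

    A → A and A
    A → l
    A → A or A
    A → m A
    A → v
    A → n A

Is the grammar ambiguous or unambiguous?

Witness: m l and l

Derivation 1: A ⇒ A and A ⇒ m A and A ⇒ m l and A ⇒ m l and l
Derivation 2: A ⇒ m A ⇒ m A and A ⇒ m l and A ⇒ m l and l

Two distinct leftmost derivations for the same string.

Ambiguous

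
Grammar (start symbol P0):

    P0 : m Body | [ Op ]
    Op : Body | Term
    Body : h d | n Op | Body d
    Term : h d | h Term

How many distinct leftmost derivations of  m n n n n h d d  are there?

Parse trees for m n n n n h d d (showing first 6 of 9):
  [P0 m [Body n [Op [Body n [Op [Body n [Op [Body n [Op [Body [Body h d] d]]]]]]]]]]
  [P0 m [Body n [Op [Body n [Op [Body n [Op [Body [Body n [Op [Body h d]]] d]]]]]]]]
  [P0 m [Body n [Op [Body n [Op [Body n [Op [Body [Body n [Op [Term h d]]] d]]]]]]]]
  [P0 m [Body n [Op [Body n [Op [Body [Body n [Op [Body n [Op [Body h d]]]]] d]]]]]]
  [P0 m [Body n [Op [Body n [Op [Body [Body n [Op [Body n [Op [Term h d]]]]] d]]]]]]
  [P0 m [Body n [Op [Body [Body n [Op [Body n [Op [Body n [Op [Body h d]]]]]]] d]]]]

9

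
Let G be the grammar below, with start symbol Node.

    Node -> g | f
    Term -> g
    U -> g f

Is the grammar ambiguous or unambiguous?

Only Node is reachable from Node; ignoring the rest: Each reachable nonterminal has at most one production per leading terminal, and all productions are right-linear; the derivation is determined token-by-token.

Unambiguous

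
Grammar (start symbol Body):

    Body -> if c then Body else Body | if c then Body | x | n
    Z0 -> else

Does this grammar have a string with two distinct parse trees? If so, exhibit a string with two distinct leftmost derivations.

Witness: if c then if c then n else n

Derivation 1: Body ⇒ if c then Body else Body ⇒ if c then if c then Body else Body ⇒ if c then if c then n else Body ⇒ if c then if c then n else n
Derivation 2: Body ⇒ if c then Body ⇒ if c then if c then Body else Body ⇒ if c then if c then n else Body ⇒ if c then if c then n else n

Two distinct leftmost derivations for the same string.

Ambiguous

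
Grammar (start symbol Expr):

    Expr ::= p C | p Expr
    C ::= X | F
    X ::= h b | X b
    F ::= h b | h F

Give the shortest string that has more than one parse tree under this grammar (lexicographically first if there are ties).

p h b

length 3: p h b has 2 parse trees

Two derivations of p h b:
  Expr ⇒ p C ⇒ p X ⇒ p h b
  Expr ⇒ p C ⇒ p F ⇒ p h b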